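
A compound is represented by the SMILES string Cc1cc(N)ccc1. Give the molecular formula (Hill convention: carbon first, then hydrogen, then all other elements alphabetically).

Walk through each heavy atom and fill implicit hydrogens from standard valence (C 4, N 3, O 2, S 2, halogen 1); for lowercase aromatic atoms, an aromatic c carries 1 H when it has two neighbours and 0 H with three, and aromatic n carries 0 H:
  atom 1: C, bond orders sum to 1 (valence 4) → 3 H
  atom 2: aromatic c, 3 neighbours → 0 H
  atom 3: aromatic c, 2 neighbours → 1 H
  atom 4: aromatic c, 3 neighbours → 0 H
  atom 5: N, bond orders sum to 1 (valence 3) → 2 H
  atom 6: aromatic c, 2 neighbours → 1 H
  atom 7: aromatic c, 2 neighbours → 1 H
  atom 8: aromatic c, 2 neighbours → 1 H
Totals → C:7, H:9, N:1.
In Hill order: C7H9N.

C7H9N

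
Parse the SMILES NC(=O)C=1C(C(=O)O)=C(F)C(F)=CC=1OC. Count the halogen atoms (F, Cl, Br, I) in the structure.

2

Halogen atoms appear at heavy-atom positions 10, 12 (2×F).
Other groups present: 1 amide, 1 carboxylic acid, 1 ether.
Halogen count: 2.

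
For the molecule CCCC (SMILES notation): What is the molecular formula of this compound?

C4H10

Walk through each heavy atom and fill implicit hydrogens from standard valence (C 4, N 3, O 2, S 2, halogen 1):
  atom 1: C, bond orders sum to 1 (valence 4) → 3 H
  atom 2: C, bond orders sum to 2 (valence 4) → 2 H
  atom 3: C, bond orders sum to 2 (valence 4) → 2 H
  atom 4: C, bond orders sum to 1 (valence 4) → 3 H
Totals → C:4, H:10.
In Hill order: C4H10.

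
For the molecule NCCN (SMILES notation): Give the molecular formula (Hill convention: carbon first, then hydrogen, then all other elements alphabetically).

C2H8N2

Walk through each heavy atom and fill implicit hydrogens from standard valence (C 4, N 3, O 2, S 2, halogen 1):
  atom 1: N, bond orders sum to 1 (valence 3) → 2 H
  atom 2: C, bond orders sum to 2 (valence 4) → 2 H
  atom 3: C, bond orders sum to 2 (valence 4) → 2 H
  atom 4: N, bond orders sum to 1 (valence 3) → 2 H
Totals → C:2, H:8, N:2.
In Hill order: C2H8N2.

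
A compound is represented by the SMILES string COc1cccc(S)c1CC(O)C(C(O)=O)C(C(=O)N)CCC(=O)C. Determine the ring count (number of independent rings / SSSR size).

1

In SMILES, each pair of matching ring-closure digits denotes one ring-closing bond; the number of such bonds equals the number of independent rings.
Ring-closure bonds here: 1.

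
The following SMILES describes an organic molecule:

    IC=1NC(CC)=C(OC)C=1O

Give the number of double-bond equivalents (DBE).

3

Molecular formula: C7H10INO2.
DoU = (2C + 2 + N − H − X) / 2, where X is the halogen count and O/S are ignored.
    = (2·7 + 2 + 1 − 10 − 1) / 2 = 6 / 2 = 3.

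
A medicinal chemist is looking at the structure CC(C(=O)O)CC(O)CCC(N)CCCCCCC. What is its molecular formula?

Walk through each heavy atom and fill implicit hydrogens from standard valence (C 4, N 3, O 2, S 2, halogen 1):
  atom 1: C, bond orders sum to 1 (valence 4) → 3 H
  atom 2: C, bond orders sum to 3 (valence 4) → 1 H
  atom 3: C, bond orders sum to 4 (valence 4) → 0 H
  atom 4: O, bond orders sum to 2 (valence 2) → 0 H
  atom 5: O, bond orders sum to 1 (valence 2) → 1 H
  atom 6: C, bond orders sum to 2 (valence 4) → 2 H
  atom 7: C, bond orders sum to 3 (valence 4) → 1 H
  atom 8: O, bond orders sum to 1 (valence 2) → 1 H
  atom 9: C, bond orders sum to 2 (valence 4) → 2 H
  atom 10: C, bond orders sum to 2 (valence 4) → 2 H
  atom 11: C, bond orders sum to 3 (valence 4) → 1 H
  atom 12: N, bond orders sum to 1 (valence 3) → 2 H
  atom 13: C, bond orders sum to 2 (valence 4) → 2 H
  atom 14: C, bond orders sum to 2 (valence 4) → 2 H
  atom 15: C, bond orders sum to 2 (valence 4) → 2 H
  atom 16: C, bond orders sum to 2 (valence 4) → 2 H
  atom 17: C, bond orders sum to 2 (valence 4) → 2 H
  atom 18: C, bond orders sum to 2 (valence 4) → 2 H
  atom 19: C, bond orders sum to 1 (valence 4) → 3 H
Totals → C:15, H:31, N:1, O:3.
In Hill order: C15H31NO3.

C15H31NO3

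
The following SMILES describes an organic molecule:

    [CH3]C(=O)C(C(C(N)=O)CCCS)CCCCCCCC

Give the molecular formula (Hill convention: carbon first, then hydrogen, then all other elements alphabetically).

Walk through each heavy atom and fill implicit hydrogens from standard valence (C 4, N 3, O 2, S 2, halogen 1):
  atom 1: C with explicit H count 3
  atom 2: C, bond orders sum to 4 (valence 4) → 0 H
  atom 3: O, bond orders sum to 2 (valence 2) → 0 H
  atom 4: C, bond orders sum to 3 (valence 4) → 1 H
  atom 5: C, bond orders sum to 3 (valence 4) → 1 H
  atom 6: C, bond orders sum to 4 (valence 4) → 0 H
  atom 7: N, bond orders sum to 1 (valence 3) → 2 H
  atom 8: O, bond orders sum to 2 (valence 2) → 0 H
  atom 9: C, bond orders sum to 2 (valence 4) → 2 H
  atom 10: C, bond orders sum to 2 (valence 4) → 2 H
  atom 11: C, bond orders sum to 2 (valence 4) → 2 H
  atom 12: S, bond orders sum to 1 (valence 2) → 1 H
  atom 13: C, bond orders sum to 2 (valence 4) → 2 H
  atom 14: C, bond orders sum to 2 (valence 4) → 2 H
  atom 15: C, bond orders sum to 2 (valence 4) → 2 H
  atom 16: C, bond orders sum to 2 (valence 4) → 2 H
  atom 17: C, bond orders sum to 2 (valence 4) → 2 H
  atom 18: C, bond orders sum to 2 (valence 4) → 2 H
  atom 19: C, bond orders sum to 2 (valence 4) → 2 H
  atom 20: C, bond orders sum to 1 (valence 4) → 3 H
Totals → C:16, H:31, N:1, O:2, S:1.

C16H31NO2S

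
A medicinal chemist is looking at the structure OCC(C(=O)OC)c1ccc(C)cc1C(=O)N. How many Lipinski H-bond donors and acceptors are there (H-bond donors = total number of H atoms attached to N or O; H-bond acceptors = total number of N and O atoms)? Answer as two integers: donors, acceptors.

Donors: find every N or O and count the H atoms it carries.
  atom 1 (O): bond orders sum to 1 → 1 H
  atom 5 (O): bond orders sum to 2 → 0 H
  atom 6 (O): bond orders sum to 2 → 0 H
  atom 16 (O): bond orders sum to 2 → 0 H
  atom 17 (N): bond orders sum to 1 → 2 H
Lipinski HBD = 3.
Acceptors: N atoms = 1, O atoms = 4 → HBA = 5.

3, 5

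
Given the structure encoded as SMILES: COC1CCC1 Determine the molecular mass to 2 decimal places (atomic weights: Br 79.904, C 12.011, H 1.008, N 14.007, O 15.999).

86.13 g/mol

First, the molecular formula is C5H10O (counting implicit H from valence).
  C: 5 × 12.011 = 60.055
  H: 10 × 1.008 = 10.080
  O: 1 × 15.999 = 15.999
Sum: 5×12.011 + 10×1.008 + 1×15.999 = 86.134 → 86.13 g/mol.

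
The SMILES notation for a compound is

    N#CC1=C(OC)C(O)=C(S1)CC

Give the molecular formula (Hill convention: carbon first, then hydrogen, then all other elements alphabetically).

C8H9NO2S

Walk through each heavy atom and fill implicit hydrogens from standard valence (C 4, N 3, O 2, S 2, halogen 1):
  atom 1: N, bond orders sum to 3 (valence 3) → 0 H
  atom 2: C, bond orders sum to 4 (valence 4) → 0 H
  atom 3: C, bond orders sum to 4 (valence 4) → 0 H
  atom 4: C, bond orders sum to 4 (valence 4) → 0 H
  atom 5: O, bond orders sum to 2 (valence 2) → 0 H
  atom 6: C, bond orders sum to 1 (valence 4) → 3 H
  atom 7: C, bond orders sum to 4 (valence 4) → 0 H
  atom 8: O, bond orders sum to 1 (valence 2) → 1 H
  atom 9: C, bond orders sum to 4 (valence 4) → 0 H
  atom 10: S, bond orders sum to 2 (valence 2) → 0 H
  atom 11: C, bond orders sum to 2 (valence 4) → 2 H
  atom 12: C, bond orders sum to 1 (valence 4) → 3 H
Totals → C:8, H:9, N:1, O:2, S:1.
In Hill order: C8H9NO2S.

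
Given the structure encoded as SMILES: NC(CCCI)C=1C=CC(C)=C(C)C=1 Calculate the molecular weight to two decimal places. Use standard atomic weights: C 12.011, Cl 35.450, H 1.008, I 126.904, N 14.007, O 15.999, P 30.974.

303.19 g/mol

First, the molecular formula is C12H18IN (counting implicit H from valence).
  C: 12 × 12.011 = 144.132
  H: 18 × 1.008 = 18.144
  I: 1 × 126.904 = 126.904
  N: 1 × 14.007 = 14.007
Sum: 12×12.011 + 18×1.008 + 1×126.904 + 1×14.007 = 303.187 → 303.19 g/mol.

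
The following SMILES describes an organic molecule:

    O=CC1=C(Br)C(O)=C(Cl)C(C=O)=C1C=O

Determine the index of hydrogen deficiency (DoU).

7

Degree of unsaturation = (number of rings) + (number of π bonds).
Ring closures in the SMILES: 1.
π bonds: 6 double bonds (each 1 DoU) → 6 DoU from unsaturation.
Total DoU = 1 + 6 = 7.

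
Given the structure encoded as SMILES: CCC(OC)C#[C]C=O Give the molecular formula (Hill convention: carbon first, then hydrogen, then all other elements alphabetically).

Walk through each heavy atom and fill implicit hydrogens from standard valence (C 4, N 3, O 2, S 2, halogen 1):
  atom 1: C, bond orders sum to 1 (valence 4) → 3 H
  atom 2: C, bond orders sum to 2 (valence 4) → 2 H
  atom 3: C, bond orders sum to 3 (valence 4) → 1 H
  atom 4: O, bond orders sum to 2 (valence 2) → 0 H
  atom 5: C, bond orders sum to 1 (valence 4) → 3 H
  atom 6: C, bond orders sum to 4 (valence 4) → 0 H
  atom 7: C with explicit H count 0
  atom 8: C, bond orders sum to 3 (valence 4) → 1 H
  atom 9: O, bond orders sum to 2 (valence 2) → 0 H
Totals → C:7, H:10, O:2.
In Hill order: C7H10O2.

C7H10O2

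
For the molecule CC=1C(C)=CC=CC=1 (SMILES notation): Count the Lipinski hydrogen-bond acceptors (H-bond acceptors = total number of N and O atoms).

0

N atoms: 0; O atoms: 0.
Lipinski HBA = 0 + 0 = 0.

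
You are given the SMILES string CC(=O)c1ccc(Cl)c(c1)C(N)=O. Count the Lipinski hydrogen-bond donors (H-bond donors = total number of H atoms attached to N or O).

Donors: find every N or O and count the H atoms it carries.
  atom 3 (O): bond orders sum to 2 → 0 H
  atom 12 (N): bond orders sum to 1 → 2 H
  atom 13 (O): bond orders sum to 2 → 0 H
Lipinski HBD = 2.

2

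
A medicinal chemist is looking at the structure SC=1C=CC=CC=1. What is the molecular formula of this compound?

Walk through each heavy atom and fill implicit hydrogens from standard valence (C 4, N 3, O 2, S 2, halogen 1):
  atom 1: S, bond orders sum to 1 (valence 2) → 1 H
  atom 2: C, bond orders sum to 4 (valence 4) → 0 H
  atom 3: C, bond orders sum to 3 (valence 4) → 1 H
  atom 4: C, bond orders sum to 3 (valence 4) → 1 H
  atom 5: C, bond orders sum to 3 (valence 4) → 1 H
  atom 6: C, bond orders sum to 3 (valence 4) → 1 H
  atom 7: C, bond orders sum to 3 (valence 4) → 1 H
Totals → C:6, H:6, S:1.

C6H6S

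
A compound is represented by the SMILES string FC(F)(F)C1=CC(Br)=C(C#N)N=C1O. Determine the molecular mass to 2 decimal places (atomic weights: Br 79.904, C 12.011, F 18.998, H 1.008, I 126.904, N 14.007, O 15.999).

267.00 g/mol

First, the molecular formula is C7H2BrF3N2O (counting implicit H from valence).
  Br: 1 × 79.904 = 79.904
  C: 7 × 12.011 = 84.077
  F: 3 × 18.998 = 56.994
  H: 2 × 1.008 = 2.016
  N: 2 × 14.007 = 28.014
  O: 1 × 15.999 = 15.999
Sum: 1×79.904 + 7×12.011 + 3×18.998 + 2×1.008 + 2×14.007 + 1×15.999 = 267.004 → 267.00 g/mol.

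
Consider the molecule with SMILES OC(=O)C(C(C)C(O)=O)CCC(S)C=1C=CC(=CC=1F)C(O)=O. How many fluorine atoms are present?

Scan the SMILES for F atoms (remember two-letter symbols like Cl and Br are single atoms).
Fluorine count: 1.

1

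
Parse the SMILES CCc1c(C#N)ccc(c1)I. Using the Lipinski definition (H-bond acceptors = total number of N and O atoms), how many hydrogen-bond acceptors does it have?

1

N atoms: 1; O atoms: 0.
Lipinski HBA = 1 + 0 = 1.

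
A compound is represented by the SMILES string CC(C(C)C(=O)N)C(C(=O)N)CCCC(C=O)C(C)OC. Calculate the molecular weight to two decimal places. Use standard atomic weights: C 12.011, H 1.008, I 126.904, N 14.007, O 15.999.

First, the molecular formula is C15H28N2O4 (counting implicit H from valence).
  C: 15 × 12.011 = 180.165
  H: 28 × 1.008 = 28.224
  N: 2 × 14.007 = 28.014
  O: 4 × 15.999 = 63.996
Sum: 15×12.011 + 28×1.008 + 2×14.007 + 4×15.999 = 300.399 → 300.40 g/mol.

300.40 g/mol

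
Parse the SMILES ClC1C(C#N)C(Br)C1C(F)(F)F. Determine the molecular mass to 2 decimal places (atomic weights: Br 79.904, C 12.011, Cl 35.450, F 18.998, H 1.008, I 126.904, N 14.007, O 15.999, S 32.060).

262.45 g/mol

First, the molecular formula is C6H4BrClF3N (counting implicit H from valence).
  Br: 1 × 79.904 = 79.904
  C: 6 × 12.011 = 72.066
  Cl: 1 × 35.450 = 35.450
  F: 3 × 18.998 = 56.994
  H: 4 × 1.008 = 4.032
  N: 1 × 14.007 = 14.007
Sum: 1×79.904 + 6×12.011 + 1×35.450 + 3×18.998 + 4×1.008 + 1×14.007 = 262.453 → 262.45 g/mol.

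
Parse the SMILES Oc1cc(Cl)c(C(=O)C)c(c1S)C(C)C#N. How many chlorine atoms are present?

Scan the SMILES for Cl atoms (remember two-letter symbols like Cl and Br are single atoms).
Chlorine count: 1.

1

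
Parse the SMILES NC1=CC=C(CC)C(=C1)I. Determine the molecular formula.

Walk through each heavy atom and fill implicit hydrogens from standard valence (C 4, N 3, O 2, S 2, halogen 1):
  atom 1: N, bond orders sum to 1 (valence 3) → 2 H
  atom 2: C, bond orders sum to 4 (valence 4) → 0 H
  atom 3: C, bond orders sum to 3 (valence 4) → 1 H
  atom 4: C, bond orders sum to 3 (valence 4) → 1 H
  atom 5: C, bond orders sum to 4 (valence 4) → 0 H
  atom 6: C, bond orders sum to 2 (valence 4) → 2 H
  atom 7: C, bond orders sum to 1 (valence 4) → 3 H
  atom 8: C, bond orders sum to 4 (valence 4) → 0 H
  atom 9: C, bond orders sum to 3 (valence 4) → 1 H
  atom 10: I (halogen, monovalent) → 0 H
Totals → C:8, H:10, I:1, N:1.

C8H10IN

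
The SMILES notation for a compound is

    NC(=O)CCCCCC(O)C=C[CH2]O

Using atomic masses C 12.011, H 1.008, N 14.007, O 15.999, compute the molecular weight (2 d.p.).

First, the molecular formula is C10H19NO3 (counting implicit H from valence).
  C: 10 × 12.011 = 120.110
  H: 19 × 1.008 = 19.152
  N: 1 × 14.007 = 14.007
  O: 3 × 15.999 = 47.997
Sum: 10×12.011 + 19×1.008 + 1×14.007 + 3×15.999 = 201.266 → 201.27 g/mol.

201.27 g/mol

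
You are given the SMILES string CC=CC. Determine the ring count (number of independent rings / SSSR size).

In SMILES, each pair of matching ring-closure digits denotes one ring-closing bond; the number of such bonds equals the number of independent rings.
Ring-closure bonds here: 0.

0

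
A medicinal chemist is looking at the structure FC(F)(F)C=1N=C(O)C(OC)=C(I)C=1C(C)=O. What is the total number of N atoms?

Scan the SMILES for N atoms (remember two-letter symbols like Cl and Br are single atoms).
Nitrogen count: 1.

1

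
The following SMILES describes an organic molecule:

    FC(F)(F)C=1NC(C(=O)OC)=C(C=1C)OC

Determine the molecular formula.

C9H10F3NO3

Walk through each heavy atom and fill implicit hydrogens from standard valence (C 4, N 3, O 2, S 2, halogen 1):
  atom 1: F (halogen, monovalent) → 0 H
  atom 2: C, bond orders sum to 4 (valence 4) → 0 H
  atom 3: F (halogen, monovalent) → 0 H
  atom 4: F (halogen, monovalent) → 0 H
  atom 5: C, bond orders sum to 4 (valence 4) → 0 H
  atom 6: N, bond orders sum to 2 (valence 3) → 1 H
  atom 7: C, bond orders sum to 4 (valence 4) → 0 H
  atom 8: C, bond orders sum to 4 (valence 4) → 0 H
  atom 9: O, bond orders sum to 2 (valence 2) → 0 H
  atom 10: O, bond orders sum to 2 (valence 2) → 0 H
  atom 11: C, bond orders sum to 1 (valence 4) → 3 H
  atom 12: C, bond orders sum to 4 (valence 4) → 0 H
  atom 13: C, bond orders sum to 4 (valence 4) → 0 H
  atom 14: C, bond orders sum to 1 (valence 4) → 3 H
  atom 15: O, bond orders sum to 2 (valence 2) → 0 H
  atom 16: C, bond orders sum to 1 (valence 4) → 3 H
Totals → C:9, H:10, F:3, N:1, O:3.
In Hill order: C9H10F3NO3.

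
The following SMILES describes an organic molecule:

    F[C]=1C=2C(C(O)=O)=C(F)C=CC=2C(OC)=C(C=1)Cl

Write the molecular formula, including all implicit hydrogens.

C12H7ClF2O3

Walk through each heavy atom and fill implicit hydrogens from standard valence (C 4, N 3, O 2, S 2, halogen 1):
  atom 1: F (halogen, monovalent) → 0 H
  atom 2: C with explicit H count 0
  atom 3: C, bond orders sum to 4 (valence 4) → 0 H
  atom 4: C, bond orders sum to 4 (valence 4) → 0 H
  atom 5: C, bond orders sum to 4 (valence 4) → 0 H
  atom 6: O, bond orders sum to 1 (valence 2) → 1 H
  atom 7: O, bond orders sum to 2 (valence 2) → 0 H
  atom 8: C, bond orders sum to 4 (valence 4) → 0 H
  atom 9: F (halogen, monovalent) → 0 H
  atom 10: C, bond orders sum to 3 (valence 4) → 1 H
  atom 11: C, bond orders sum to 3 (valence 4) → 1 H
  atom 12: C, bond orders sum to 4 (valence 4) → 0 H
  atom 13: C, bond orders sum to 4 (valence 4) → 0 H
  atom 14: O, bond orders sum to 2 (valence 2) → 0 H
  atom 15: C, bond orders sum to 1 (valence 4) → 3 H
  atom 16: C, bond orders sum to 4 (valence 4) → 0 H
  atom 17: C, bond orders sum to 3 (valence 4) → 1 H
  atom 18: Cl (halogen, monovalent) → 0 H
Totals → C:12, H:7, Cl:1, F:2, O:3.
In Hill order: C12H7ClF2O3.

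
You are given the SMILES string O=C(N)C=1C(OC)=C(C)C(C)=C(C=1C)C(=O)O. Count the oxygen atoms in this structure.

4

Scan the SMILES for O atoms (remember two-letter symbols like Cl and Br are single atoms).
Oxygen count: 4.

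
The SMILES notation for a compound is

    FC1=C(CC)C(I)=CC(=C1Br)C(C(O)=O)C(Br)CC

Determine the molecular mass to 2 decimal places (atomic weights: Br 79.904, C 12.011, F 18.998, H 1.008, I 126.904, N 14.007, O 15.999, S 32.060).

First, the molecular formula is C13H14Br2FIO2 (counting implicit H from valence).
  Br: 2 × 79.904 = 159.808
  C: 13 × 12.011 = 156.143
  F: 1 × 18.998 = 18.998
  H: 14 × 1.008 = 14.112
  I: 1 × 126.904 = 126.904
  O: 2 × 15.999 = 31.998
Sum: 2×79.904 + 13×12.011 + 1×18.998 + 14×1.008 + 1×126.904 + 2×15.999 = 507.963 → 507.96 g/mol.

507.96 g/mol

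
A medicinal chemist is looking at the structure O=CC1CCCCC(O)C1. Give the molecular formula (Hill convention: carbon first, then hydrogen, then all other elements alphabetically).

C8H14O2

Walk through each heavy atom and fill implicit hydrogens from standard valence (C 4, N 3, O 2, S 2, halogen 1):
  atom 1: O, bond orders sum to 2 (valence 2) → 0 H
  atom 2: C, bond orders sum to 3 (valence 4) → 1 H
  atom 3: C, bond orders sum to 3 (valence 4) → 1 H
  atom 4: C, bond orders sum to 2 (valence 4) → 2 H
  atom 5: C, bond orders sum to 2 (valence 4) → 2 H
  atom 6: C, bond orders sum to 2 (valence 4) → 2 H
  atom 7: C, bond orders sum to 2 (valence 4) → 2 H
  atom 8: C, bond orders sum to 3 (valence 4) → 1 H
  atom 9: O, bond orders sum to 1 (valence 2) → 1 H
  atom 10: C, bond orders sum to 2 (valence 4) → 2 H
Totals → C:8, H:14, O:2.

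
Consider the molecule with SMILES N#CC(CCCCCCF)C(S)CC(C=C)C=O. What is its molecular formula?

Walk through each heavy atom and fill implicit hydrogens from standard valence (C 4, N 3, O 2, S 2, halogen 1):
  atom 1: N, bond orders sum to 3 (valence 3) → 0 H
  atom 2: C, bond orders sum to 4 (valence 4) → 0 H
  atom 3: C, bond orders sum to 3 (valence 4) → 1 H
  atom 4: C, bond orders sum to 2 (valence 4) → 2 H
  atom 5: C, bond orders sum to 2 (valence 4) → 2 H
  atom 6: C, bond orders sum to 2 (valence 4) → 2 H
  atom 7: C, bond orders sum to 2 (valence 4) → 2 H
  atom 8: C, bond orders sum to 2 (valence 4) → 2 H
  atom 9: C, bond orders sum to 2 (valence 4) → 2 H
  atom 10: F (halogen, monovalent) → 0 H
  atom 11: C, bond orders sum to 3 (valence 4) → 1 H
  atom 12: S, bond orders sum to 1 (valence 2) → 1 H
  atom 13: C, bond orders sum to 2 (valence 4) → 2 H
  atom 14: C, bond orders sum to 3 (valence 4) → 1 H
  atom 15: C, bond orders sum to 3 (valence 4) → 1 H
  atom 16: C, bond orders sum to 2 (valence 4) → 2 H
  atom 17: C, bond orders sum to 3 (valence 4) → 1 H
  atom 18: O, bond orders sum to 2 (valence 2) → 0 H
Totals → C:14, H:22, F:1, N:1, O:1, S:1.

C14H22FNOS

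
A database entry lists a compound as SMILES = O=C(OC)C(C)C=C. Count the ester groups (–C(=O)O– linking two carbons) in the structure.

The ester motif appears at heavy-atom position 2 in the SMILES.
Other groups present: 1 alkene.
Ester count: 1.

1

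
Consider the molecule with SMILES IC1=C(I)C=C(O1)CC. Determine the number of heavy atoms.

9

Every atom symbol written in the SMILES (organic subset) is one heavy atom; implicit H are not written.
Heavy atoms by element → C:6, I:2, O:1.
Total: 9.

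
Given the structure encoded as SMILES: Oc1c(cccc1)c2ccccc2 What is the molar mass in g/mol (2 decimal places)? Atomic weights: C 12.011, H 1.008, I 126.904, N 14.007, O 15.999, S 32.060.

170.21 g/mol

First, the molecular formula is C12H10O (counting implicit H from valence).
  C: 12 × 12.011 = 144.132
  H: 10 × 1.008 = 10.080
  O: 1 × 15.999 = 15.999
Sum: 12×12.011 + 10×1.008 + 1×15.999 = 170.211 → 170.21 g/mol.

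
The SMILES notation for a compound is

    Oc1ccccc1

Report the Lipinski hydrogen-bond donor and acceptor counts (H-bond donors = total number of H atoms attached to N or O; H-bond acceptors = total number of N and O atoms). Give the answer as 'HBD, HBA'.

1, 1

Donors: find every N or O and count the H atoms it carries.
  atom 1 (O): bond orders sum to 1 → 1 H
Lipinski HBD = 1.
Acceptors: N atoms = 0, O atoms = 1 → HBA = 1.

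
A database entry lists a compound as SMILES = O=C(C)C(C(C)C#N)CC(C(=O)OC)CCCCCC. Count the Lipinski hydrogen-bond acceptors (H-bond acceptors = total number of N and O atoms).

N atoms: 1; O atoms: 3.
Lipinski HBA = 1 + 3 = 4.

4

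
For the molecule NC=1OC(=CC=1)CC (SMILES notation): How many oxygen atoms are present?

1

Scan the SMILES for O atoms (remember two-letter symbols like Cl and Br are single atoms).
Oxygen count: 1.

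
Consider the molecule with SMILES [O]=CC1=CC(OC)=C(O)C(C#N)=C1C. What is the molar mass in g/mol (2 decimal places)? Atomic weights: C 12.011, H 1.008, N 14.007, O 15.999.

First, the molecular formula is C10H9NO3 (counting implicit H from valence).
  C: 10 × 12.011 = 120.110
  H: 9 × 1.008 = 9.072
  N: 1 × 14.007 = 14.007
  O: 3 × 15.999 = 47.997
Sum: 10×12.011 + 9×1.008 + 1×14.007 + 3×15.999 = 191.186 → 191.19 g/mol.

191.19 g/mol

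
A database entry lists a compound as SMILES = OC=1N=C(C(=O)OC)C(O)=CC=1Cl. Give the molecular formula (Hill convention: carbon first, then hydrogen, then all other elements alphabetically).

Walk through each heavy atom and fill implicit hydrogens from standard valence (C 4, N 3, O 2, S 2, halogen 1):
  atom 1: O, bond orders sum to 1 (valence 2) → 1 H
  atom 2: C, bond orders sum to 4 (valence 4) → 0 H
  atom 3: N, bond orders sum to 3 (valence 3) → 0 H
  atom 4: C, bond orders sum to 4 (valence 4) → 0 H
  atom 5: C, bond orders sum to 4 (valence 4) → 0 H
  atom 6: O, bond orders sum to 2 (valence 2) → 0 H
  atom 7: O, bond orders sum to 2 (valence 2) → 0 H
  atom 8: C, bond orders sum to 1 (valence 4) → 3 H
  atom 9: C, bond orders sum to 4 (valence 4) → 0 H
  atom 10: O, bond orders sum to 1 (valence 2) → 1 H
  atom 11: C, bond orders sum to 3 (valence 4) → 1 H
  atom 12: C, bond orders sum to 4 (valence 4) → 0 H
  atom 13: Cl (halogen, monovalent) → 0 H
Totals → C:7, H:6, Cl:1, N:1, O:4.

C7H6ClNO4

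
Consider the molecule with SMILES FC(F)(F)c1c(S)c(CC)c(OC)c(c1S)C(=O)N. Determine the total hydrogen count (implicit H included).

12

Walk through each heavy atom and fill implicit hydrogens from standard valence (C 4, N 3, O 2, S 2, halogen 1); for lowercase aromatic atoms, an aromatic c carries 1 H when it has two neighbours and 0 H with three, and aromatic n carries 0 H:
  atom 1: F (halogen, monovalent) → 0 H
  atom 2: C, bond orders sum to 4 (valence 4) → 0 H
  atom 3: F (halogen, monovalent) → 0 H
  atom 4: F (halogen, monovalent) → 0 H
  atom 5: aromatic c, 3 neighbours → 0 H
  atom 6: aromatic c, 3 neighbours → 0 H
  atom 7: S, bond orders sum to 1 (valence 2) → 1 H
  atom 8: aromatic c, 3 neighbours → 0 H
  atom 9: C, bond orders sum to 2 (valence 4) → 2 H
  atom 10: C, bond orders sum to 1 (valence 4) → 3 H
  atom 11: aromatic c, 3 neighbours → 0 H
  atom 12: O, bond orders sum to 2 (valence 2) → 0 H
  atom 13: C, bond orders sum to 1 (valence 4) → 3 H
  atom 14: aromatic c, 3 neighbours → 0 H
  atom 15: aromatic c, 3 neighbours → 0 H
  atom 16: S, bond orders sum to 1 (valence 2) → 1 H
  atom 17: C, bond orders sum to 4 (valence 4) → 0 H
  atom 18: O, bond orders sum to 2 (valence 2) → 0 H
  atom 19: N, bond orders sum to 1 (valence 3) → 2 H
Total hydrogens: 12.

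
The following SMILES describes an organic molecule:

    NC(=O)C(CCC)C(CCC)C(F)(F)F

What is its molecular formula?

Walk through each heavy atom and fill implicit hydrogens from standard valence (C 4, N 3, O 2, S 2, halogen 1):
  atom 1: N, bond orders sum to 1 (valence 3) → 2 H
  atom 2: C, bond orders sum to 4 (valence 4) → 0 H
  atom 3: O, bond orders sum to 2 (valence 2) → 0 H
  atom 4: C, bond orders sum to 3 (valence 4) → 1 H
  atom 5: C, bond orders sum to 2 (valence 4) → 2 H
  atom 6: C, bond orders sum to 2 (valence 4) → 2 H
  atom 7: C, bond orders sum to 1 (valence 4) → 3 H
  atom 8: C, bond orders sum to 3 (valence 4) → 1 H
  atom 9: C, bond orders sum to 2 (valence 4) → 2 H
  atom 10: C, bond orders sum to 2 (valence 4) → 2 H
  atom 11: C, bond orders sum to 1 (valence 4) → 3 H
  atom 12: C, bond orders sum to 4 (valence 4) → 0 H
  atom 13: F (halogen, monovalent) → 0 H
  atom 14: F (halogen, monovalent) → 0 H
  atom 15: F (halogen, monovalent) → 0 H
Totals → C:10, H:18, F:3, N:1, O:1.

C10H18F3NO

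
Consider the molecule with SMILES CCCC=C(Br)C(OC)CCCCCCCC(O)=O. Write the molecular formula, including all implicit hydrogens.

C15H27BrO3

Walk through each heavy atom and fill implicit hydrogens from standard valence (C 4, N 3, O 2, S 2, halogen 1):
  atom 1: C, bond orders sum to 1 (valence 4) → 3 H
  atom 2: C, bond orders sum to 2 (valence 4) → 2 H
  atom 3: C, bond orders sum to 2 (valence 4) → 2 H
  atom 4: C, bond orders sum to 3 (valence 4) → 1 H
  atom 5: C, bond orders sum to 4 (valence 4) → 0 H
  atom 6: Br (halogen, monovalent) → 0 H
  atom 7: C, bond orders sum to 3 (valence 4) → 1 H
  atom 8: O, bond orders sum to 2 (valence 2) → 0 H
  atom 9: C, bond orders sum to 1 (valence 4) → 3 H
  atom 10: C, bond orders sum to 2 (valence 4) → 2 H
  atom 11: C, bond orders sum to 2 (valence 4) → 2 H
  atom 12: C, bond orders sum to 2 (valence 4) → 2 H
  atom 13: C, bond orders sum to 2 (valence 4) → 2 H
  atom 14: C, bond orders sum to 2 (valence 4) → 2 H
  atom 15: C, bond orders sum to 2 (valence 4) → 2 H
  atom 16: C, bond orders sum to 2 (valence 4) → 2 H
  atom 17: C, bond orders sum to 4 (valence 4) → 0 H
  atom 18: O, bond orders sum to 1 (valence 2) → 1 H
  atom 19: O, bond orders sum to 2 (valence 2) → 0 H
Totals → C:15, H:27, Br:1, O:3.
In Hill order: C15H27BrO3.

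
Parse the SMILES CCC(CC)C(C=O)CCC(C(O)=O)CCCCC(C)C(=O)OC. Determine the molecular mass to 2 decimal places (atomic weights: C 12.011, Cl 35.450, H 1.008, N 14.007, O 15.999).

342.48 g/mol

First, the molecular formula is C19H34O5 (counting implicit H from valence).
  C: 19 × 12.011 = 228.209
  H: 34 × 1.008 = 34.272
  O: 5 × 15.999 = 79.995
Sum: 19×12.011 + 34×1.008 + 5×15.999 = 342.476 → 342.48 g/mol.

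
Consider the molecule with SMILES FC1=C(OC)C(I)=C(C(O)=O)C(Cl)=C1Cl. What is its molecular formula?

Walk through each heavy atom and fill implicit hydrogens from standard valence (C 4, N 3, O 2, S 2, halogen 1):
  atom 1: F (halogen, monovalent) → 0 H
  atom 2: C, bond orders sum to 4 (valence 4) → 0 H
  atom 3: C, bond orders sum to 4 (valence 4) → 0 H
  atom 4: O, bond orders sum to 2 (valence 2) → 0 H
  atom 5: C, bond orders sum to 1 (valence 4) → 3 H
  atom 6: C, bond orders sum to 4 (valence 4) → 0 H
  atom 7: I (halogen, monovalent) → 0 H
  atom 8: C, bond orders sum to 4 (valence 4) → 0 H
  atom 9: C, bond orders sum to 4 (valence 4) → 0 H
  atom 10: O, bond orders sum to 1 (valence 2) → 1 H
  atom 11: O, bond orders sum to 2 (valence 2) → 0 H
  atom 12: C, bond orders sum to 4 (valence 4) → 0 H
  atom 13: Cl (halogen, monovalent) → 0 H
  atom 14: C, bond orders sum to 4 (valence 4) → 0 H
  atom 15: Cl (halogen, monovalent) → 0 H
Totals → C:8, H:4, Cl:2, F:1, I:1, O:3.

C8H4Cl2FIO3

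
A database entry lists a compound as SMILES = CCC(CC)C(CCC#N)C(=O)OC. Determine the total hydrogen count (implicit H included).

19

Walk through each heavy atom and fill implicit hydrogens from standard valence (C 4, N 3, O 2, S 2, halogen 1):
  atom 1: C, bond orders sum to 1 (valence 4) → 3 H
  atom 2: C, bond orders sum to 2 (valence 4) → 2 H
  atom 3: C, bond orders sum to 3 (valence 4) → 1 H
  atom 4: C, bond orders sum to 2 (valence 4) → 2 H
  atom 5: C, bond orders sum to 1 (valence 4) → 3 H
  atom 6: C, bond orders sum to 3 (valence 4) → 1 H
  atom 7: C, bond orders sum to 2 (valence 4) → 2 H
  atom 8: C, bond orders sum to 2 (valence 4) → 2 H
  atom 9: C, bond orders sum to 4 (valence 4) → 0 H
  atom 10: N, bond orders sum to 3 (valence 3) → 0 H
  atom 11: C, bond orders sum to 4 (valence 4) → 0 H
  atom 12: O, bond orders sum to 2 (valence 2) → 0 H
  atom 13: O, bond orders sum to 2 (valence 2) → 0 H
  atom 14: C, bond orders sum to 1 (valence 4) → 3 H
Total hydrogens: 19.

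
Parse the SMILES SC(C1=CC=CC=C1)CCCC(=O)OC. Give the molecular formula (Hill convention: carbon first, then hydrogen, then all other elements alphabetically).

C12H16O2S

Walk through each heavy atom and fill implicit hydrogens from standard valence (C 4, N 3, O 2, S 2, halogen 1):
  atom 1: S, bond orders sum to 1 (valence 2) → 1 H
  atom 2: C, bond orders sum to 3 (valence 4) → 1 H
  atom 3: C, bond orders sum to 4 (valence 4) → 0 H
  atom 4: C, bond orders sum to 3 (valence 4) → 1 H
  atom 5: C, bond orders sum to 3 (valence 4) → 1 H
  atom 6: C, bond orders sum to 3 (valence 4) → 1 H
  atom 7: C, bond orders sum to 3 (valence 4) → 1 H
  atom 8: C, bond orders sum to 3 (valence 4) → 1 H
  atom 9: C, bond orders sum to 2 (valence 4) → 2 H
  atom 10: C, bond orders sum to 2 (valence 4) → 2 H
  atom 11: C, bond orders sum to 2 (valence 4) → 2 H
  atom 12: C, bond orders sum to 4 (valence 4) → 0 H
  atom 13: O, bond orders sum to 2 (valence 2) → 0 H
  atom 14: O, bond orders sum to 2 (valence 2) → 0 H
  atom 15: C, bond orders sum to 1 (valence 4) → 3 H
Totals → C:12, H:16, O:2, S:1.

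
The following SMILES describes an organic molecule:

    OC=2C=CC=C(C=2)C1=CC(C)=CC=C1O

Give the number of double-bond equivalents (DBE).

8

Molecular formula: C13H12O2.
DoU = (2C + 2 + N − H − X) / 2, where X is the halogen count and O/S are ignored.
    = (2·13 + 2 + 0 − 12 − 0) / 2 = 16 / 2 = 8.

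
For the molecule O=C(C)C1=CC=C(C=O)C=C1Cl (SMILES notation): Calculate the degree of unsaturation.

6

Degree of unsaturation = (number of rings) + (number of π bonds).
Ring closures in the SMILES: 1.
π bonds: 5 double bonds (each 1 DoU) → 5 DoU from unsaturation.
Total DoU = 1 + 5 = 6.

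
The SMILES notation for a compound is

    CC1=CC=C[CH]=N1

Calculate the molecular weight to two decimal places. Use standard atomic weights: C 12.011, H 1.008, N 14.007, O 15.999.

93.13 g/mol

First, the molecular formula is C6H7N (counting implicit H from valence).
  C: 6 × 12.011 = 72.066
  H: 7 × 1.008 = 7.056
  N: 1 × 14.007 = 14.007
Sum: 6×12.011 + 7×1.008 + 1×14.007 = 93.129 → 93.13 g/mol.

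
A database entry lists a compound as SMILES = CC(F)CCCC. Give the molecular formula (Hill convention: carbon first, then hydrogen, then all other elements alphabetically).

Walk through each heavy atom and fill implicit hydrogens from standard valence (C 4, N 3, O 2, S 2, halogen 1):
  atom 1: C, bond orders sum to 1 (valence 4) → 3 H
  atom 2: C, bond orders sum to 3 (valence 4) → 1 H
  atom 3: F (halogen, monovalent) → 0 H
  atom 4: C, bond orders sum to 2 (valence 4) → 2 H
  atom 5: C, bond orders sum to 2 (valence 4) → 2 H
  atom 6: C, bond orders sum to 2 (valence 4) → 2 H
  atom 7: C, bond orders sum to 1 (valence 4) → 3 H
Totals → C:6, H:13, F:1.
In Hill order: C6H13F.

C6H13F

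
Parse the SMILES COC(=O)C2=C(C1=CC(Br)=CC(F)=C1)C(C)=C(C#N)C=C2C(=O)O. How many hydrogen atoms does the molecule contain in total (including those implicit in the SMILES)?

11

Walk through each heavy atom and fill implicit hydrogens from standard valence (C 4, N 3, O 2, S 2, halogen 1):
  atom 1: C, bond orders sum to 1 (valence 4) → 3 H
  atom 2: O, bond orders sum to 2 (valence 2) → 0 H
  atom 3: C, bond orders sum to 4 (valence 4) → 0 H
  atom 4: O, bond orders sum to 2 (valence 2) → 0 H
  atom 5: C, bond orders sum to 4 (valence 4) → 0 H
  atom 6: C, bond orders sum to 4 (valence 4) → 0 H
  atom 7: C, bond orders sum to 4 (valence 4) → 0 H
  atom 8: C, bond orders sum to 3 (valence 4) → 1 H
  atom 9: C, bond orders sum to 4 (valence 4) → 0 H
  atom 10: Br (halogen, monovalent) → 0 H
  atom 11: C, bond orders sum to 3 (valence 4) → 1 H
  atom 12: C, bond orders sum to 4 (valence 4) → 0 H
  atom 13: F (halogen, monovalent) → 0 H
  atom 14: C, bond orders sum to 3 (valence 4) → 1 H
  atom 15: C, bond orders sum to 4 (valence 4) → 0 H
  atom 16: C, bond orders sum to 1 (valence 4) → 3 H
  atom 17: C, bond orders sum to 4 (valence 4) → 0 H
  atom 18: C, bond orders sum to 4 (valence 4) → 0 H
  atom 19: N, bond orders sum to 3 (valence 3) → 0 H
  atom 20: C, bond orders sum to 3 (valence 4) → 1 H
  atom 21: C, bond orders sum to 4 (valence 4) → 0 H
  atom 22: C, bond orders sum to 4 (valence 4) → 0 H
  atom 23: O, bond orders sum to 2 (valence 2) → 0 H
  atom 24: O, bond orders sum to 1 (valence 2) → 1 H
Total hydrogens: 11.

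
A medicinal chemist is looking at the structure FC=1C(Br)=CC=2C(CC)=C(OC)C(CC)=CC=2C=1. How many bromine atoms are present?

1

Scan the SMILES for Br atoms (remember two-letter symbols like Cl and Br are single atoms).
Bromine count: 1.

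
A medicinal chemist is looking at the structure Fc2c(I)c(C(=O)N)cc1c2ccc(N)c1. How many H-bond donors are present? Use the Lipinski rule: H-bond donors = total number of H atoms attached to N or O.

4

Donors: find every N or O and count the H atoms it carries.
  atom 7 (O): bond orders sum to 2 → 0 H
  atom 8 (N): bond orders sum to 1 → 2 H
  atom 15 (N): bond orders sum to 1 → 2 H
Lipinski HBD = 4.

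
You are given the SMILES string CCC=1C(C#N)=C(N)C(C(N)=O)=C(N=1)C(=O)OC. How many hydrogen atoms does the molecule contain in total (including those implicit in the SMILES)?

Walk through each heavy atom and fill implicit hydrogens from standard valence (C 4, N 3, O 2, S 2, halogen 1):
  atom 1: C, bond orders sum to 1 (valence 4) → 3 H
  atom 2: C, bond orders sum to 2 (valence 4) → 2 H
  atom 3: C, bond orders sum to 4 (valence 4) → 0 H
  atom 4: C, bond orders sum to 4 (valence 4) → 0 H
  atom 5: C, bond orders sum to 4 (valence 4) → 0 H
  atom 6: N, bond orders sum to 3 (valence 3) → 0 H
  atom 7: C, bond orders sum to 4 (valence 4) → 0 H
  atom 8: N, bond orders sum to 1 (valence 3) → 2 H
  atom 9: C, bond orders sum to 4 (valence 4) → 0 H
  atom 10: C, bond orders sum to 4 (valence 4) → 0 H
  atom 11: N, bond orders sum to 1 (valence 3) → 2 H
  atom 12: O, bond orders sum to 2 (valence 2) → 0 H
  atom 13: C, bond orders sum to 4 (valence 4) → 0 H
  atom 14: N, bond orders sum to 3 (valence 3) → 0 H
  atom 15: C, bond orders sum to 4 (valence 4) → 0 H
  atom 16: O, bond orders sum to 2 (valence 2) → 0 H
  atom 17: O, bond orders sum to 2 (valence 2) → 0 H
  atom 18: C, bond orders sum to 1 (valence 4) → 3 H
Total hydrogens: 12.

12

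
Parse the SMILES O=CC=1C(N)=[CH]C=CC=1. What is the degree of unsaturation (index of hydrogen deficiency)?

5

Degree of unsaturation = (number of rings) + (number of π bonds).
Ring closures in the SMILES: 1.
π bonds: 4 double bonds (each 1 DoU) → 4 DoU from unsaturation.
Total DoU = 1 + 4 = 5.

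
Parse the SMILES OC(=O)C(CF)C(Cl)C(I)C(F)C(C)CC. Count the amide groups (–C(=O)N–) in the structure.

0

Scan the SMILES for the amide motif — none present.
Groups that are present: 1 carboxylic acid.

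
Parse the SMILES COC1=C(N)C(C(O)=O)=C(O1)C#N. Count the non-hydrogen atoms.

Every atom symbol written in the SMILES (organic subset) is one heavy atom; implicit H are not written.
Heavy atoms by element → C:7, N:2, O:4.
Total: 13.

13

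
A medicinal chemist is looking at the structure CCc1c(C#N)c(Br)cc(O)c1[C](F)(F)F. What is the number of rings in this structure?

In SMILES, each pair of matching ring-closure digits denotes one ring-closing bond; the number of such bonds equals the number of independent rings.
Ring-closure bonds here: 1.

1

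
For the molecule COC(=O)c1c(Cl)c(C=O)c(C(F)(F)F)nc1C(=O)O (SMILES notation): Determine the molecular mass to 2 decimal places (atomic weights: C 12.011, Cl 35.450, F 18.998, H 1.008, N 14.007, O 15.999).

311.60 g/mol

First, the molecular formula is C10H5ClF3NO5 (counting implicit H from valence).
  C: 10 × 12.011 = 120.110
  Cl: 1 × 35.450 = 35.450
  F: 3 × 18.998 = 56.994
  H: 5 × 1.008 = 5.040
  N: 1 × 14.007 = 14.007
  O: 5 × 15.999 = 79.995
Sum: 10×12.011 + 1×35.450 + 3×18.998 + 5×1.008 + 1×14.007 + 5×15.999 = 311.596 → 311.60 g/mol.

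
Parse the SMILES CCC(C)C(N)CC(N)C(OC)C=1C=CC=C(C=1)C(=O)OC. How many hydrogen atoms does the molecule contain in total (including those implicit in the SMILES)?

Walk through each heavy atom and fill implicit hydrogens from standard valence (C 4, N 3, O 2, S 2, halogen 1):
  atom 1: C, bond orders sum to 1 (valence 4) → 3 H
  atom 2: C, bond orders sum to 2 (valence 4) → 2 H
  atom 3: C, bond orders sum to 3 (valence 4) → 1 H
  atom 4: C, bond orders sum to 1 (valence 4) → 3 H
  atom 5: C, bond orders sum to 3 (valence 4) → 1 H
  atom 6: N, bond orders sum to 1 (valence 3) → 2 H
  atom 7: C, bond orders sum to 2 (valence 4) → 2 H
  atom 8: C, bond orders sum to 3 (valence 4) → 1 H
  atom 9: N, bond orders sum to 1 (valence 3) → 2 H
  atom 10: C, bond orders sum to 3 (valence 4) → 1 H
  atom 11: O, bond orders sum to 2 (valence 2) → 0 H
  atom 12: C, bond orders sum to 1 (valence 4) → 3 H
  atom 13: C, bond orders sum to 4 (valence 4) → 0 H
  atom 14: C, bond orders sum to 3 (valence 4) → 1 H
  atom 15: C, bond orders sum to 3 (valence 4) → 1 H
  atom 16: C, bond orders sum to 3 (valence 4) → 1 H
  atom 17: C, bond orders sum to 4 (valence 4) → 0 H
  atom 18: C, bond orders sum to 3 (valence 4) → 1 H
  atom 19: C, bond orders sum to 4 (valence 4) → 0 H
  atom 20: O, bond orders sum to 2 (valence 2) → 0 H
  atom 21: O, bond orders sum to 2 (valence 2) → 0 H
  atom 22: C, bond orders sum to 1 (valence 4) → 3 H
Total hydrogens: 28.

28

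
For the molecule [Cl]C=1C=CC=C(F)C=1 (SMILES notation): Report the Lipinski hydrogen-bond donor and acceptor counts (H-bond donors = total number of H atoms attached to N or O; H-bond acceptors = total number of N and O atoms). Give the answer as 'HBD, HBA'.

0, 0

Donors: find every N or O and count the H atoms it carries.
  (no N or O atoms present)
Lipinski HBD = 0.
Acceptors: N atoms = 0, O atoms = 0 → HBA = 0.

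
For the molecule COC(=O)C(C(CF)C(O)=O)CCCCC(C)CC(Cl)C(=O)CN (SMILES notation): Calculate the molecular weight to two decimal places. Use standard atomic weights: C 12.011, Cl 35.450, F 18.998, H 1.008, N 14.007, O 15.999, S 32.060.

First, the molecular formula is C16H27ClFNO5 (counting implicit H from valence).
  C: 16 × 12.011 = 192.176
  Cl: 1 × 35.450 = 35.450
  F: 1 × 18.998 = 18.998
  H: 27 × 1.008 = 27.216
  N: 1 × 14.007 = 14.007
  O: 5 × 15.999 = 79.995
Sum: 16×12.011 + 1×35.450 + 1×18.998 + 27×1.008 + 1×14.007 + 5×15.999 = 367.842 → 367.84 g/mol.

367.84 g/mol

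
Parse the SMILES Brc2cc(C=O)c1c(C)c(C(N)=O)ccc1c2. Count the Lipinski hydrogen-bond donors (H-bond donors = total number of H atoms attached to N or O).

2

Donors: find every N or O and count the H atoms it carries.
  atom 6 (O): bond orders sum to 2 → 0 H
  atom 12 (N): bond orders sum to 1 → 2 H
  atom 13 (O): bond orders sum to 2 → 0 H
Lipinski HBD = 2.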